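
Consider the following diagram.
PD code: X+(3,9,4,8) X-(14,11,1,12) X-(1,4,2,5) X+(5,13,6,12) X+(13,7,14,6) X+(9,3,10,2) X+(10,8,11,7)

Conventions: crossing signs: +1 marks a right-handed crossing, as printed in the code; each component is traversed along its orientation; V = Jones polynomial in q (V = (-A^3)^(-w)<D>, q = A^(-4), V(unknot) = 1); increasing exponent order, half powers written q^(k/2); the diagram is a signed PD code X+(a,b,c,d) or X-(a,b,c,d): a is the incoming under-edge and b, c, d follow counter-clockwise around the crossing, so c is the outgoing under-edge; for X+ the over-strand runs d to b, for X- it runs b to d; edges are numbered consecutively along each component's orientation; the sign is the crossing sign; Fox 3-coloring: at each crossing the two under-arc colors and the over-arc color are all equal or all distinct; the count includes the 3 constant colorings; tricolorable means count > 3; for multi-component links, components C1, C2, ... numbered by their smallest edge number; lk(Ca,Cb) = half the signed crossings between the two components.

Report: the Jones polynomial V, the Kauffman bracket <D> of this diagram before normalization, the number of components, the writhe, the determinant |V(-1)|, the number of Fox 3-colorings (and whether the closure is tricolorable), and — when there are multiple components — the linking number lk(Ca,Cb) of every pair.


V(q) = q + q^3 - q^4
bracket: A^-7 - A^-3 - A^5, w = +3
1 component, writhe +3, over 7 crossings
det 3, colorings 9 of 3^7 — tricolorable
observation: w = +3 shifts under R1 moves; the (-A^3)^(-3) factor cancels that in V


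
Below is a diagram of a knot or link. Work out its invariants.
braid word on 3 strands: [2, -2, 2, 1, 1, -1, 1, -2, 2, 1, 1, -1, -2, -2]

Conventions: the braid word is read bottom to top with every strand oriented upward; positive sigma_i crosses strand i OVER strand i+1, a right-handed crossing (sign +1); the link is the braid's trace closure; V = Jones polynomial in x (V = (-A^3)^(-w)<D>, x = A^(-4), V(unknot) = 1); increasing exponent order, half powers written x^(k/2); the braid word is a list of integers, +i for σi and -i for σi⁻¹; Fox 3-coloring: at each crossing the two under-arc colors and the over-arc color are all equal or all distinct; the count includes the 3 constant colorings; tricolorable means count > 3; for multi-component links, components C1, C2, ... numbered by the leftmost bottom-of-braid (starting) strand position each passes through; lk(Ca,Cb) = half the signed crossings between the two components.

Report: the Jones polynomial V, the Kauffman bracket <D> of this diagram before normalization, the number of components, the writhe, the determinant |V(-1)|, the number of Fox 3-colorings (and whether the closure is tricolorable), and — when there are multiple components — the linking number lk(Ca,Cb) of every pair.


V = x + x^3 - x^4
<D> = -A^-10 + A^-6 + A^2 (w = +2)
1 component over 14 crossings, w = +2
9 Fox colorings among 3^14, |V(-1)| = 3: tricolorable
why: the span of V is 3, forcing >= 3 crossings in any diagram


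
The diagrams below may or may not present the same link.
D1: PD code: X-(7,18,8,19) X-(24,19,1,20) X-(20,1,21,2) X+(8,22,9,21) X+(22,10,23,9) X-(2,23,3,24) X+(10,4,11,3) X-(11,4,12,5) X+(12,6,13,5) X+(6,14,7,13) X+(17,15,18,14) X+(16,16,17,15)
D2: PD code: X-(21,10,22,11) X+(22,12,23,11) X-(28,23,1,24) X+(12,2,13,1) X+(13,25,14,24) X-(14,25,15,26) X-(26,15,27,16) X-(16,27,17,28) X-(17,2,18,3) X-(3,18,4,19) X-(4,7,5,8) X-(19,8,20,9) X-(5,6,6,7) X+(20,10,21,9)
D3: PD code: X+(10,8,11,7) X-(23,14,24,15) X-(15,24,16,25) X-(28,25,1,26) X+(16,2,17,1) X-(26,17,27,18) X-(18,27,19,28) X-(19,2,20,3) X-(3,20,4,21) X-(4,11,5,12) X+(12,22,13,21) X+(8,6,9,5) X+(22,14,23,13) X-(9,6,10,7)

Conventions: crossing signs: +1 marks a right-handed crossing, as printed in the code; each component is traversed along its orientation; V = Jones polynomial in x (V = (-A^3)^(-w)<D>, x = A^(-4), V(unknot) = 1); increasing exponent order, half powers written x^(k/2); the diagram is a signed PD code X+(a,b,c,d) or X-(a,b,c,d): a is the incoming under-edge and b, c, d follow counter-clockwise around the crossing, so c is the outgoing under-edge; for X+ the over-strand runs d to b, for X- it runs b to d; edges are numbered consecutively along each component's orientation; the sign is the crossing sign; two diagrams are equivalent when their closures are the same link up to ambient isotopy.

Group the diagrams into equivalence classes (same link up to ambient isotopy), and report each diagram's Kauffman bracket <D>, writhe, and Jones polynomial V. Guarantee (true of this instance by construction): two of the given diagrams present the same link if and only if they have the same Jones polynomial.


grouping into links: {D1} | {D2, D3}
V(D1) = -x^-3 + 2x^-2 - 2x^-1 + 3 - 2x + 2x^2 - x^3  (w +2, c 12, <D> = -A^-6 + 2A^-2 - 2A^2 + 3A^6 - 2A^10 + 2A^14 - A^18)
V(D2) = -x^-6 + x^-5 - x^-4 + 2x^-3 - x^-2 + x^-1  [14 crossings, <D> = A^-14 - A^-10 + 2A^-6 - A^-2 + A^2 - A^6, w = -6]
V(D3) = -x^-6 + x^-5 - x^-4 + 2x^-3 - x^-2 + x^-1  [14 crossings, <D> = A^-8 - A^-4 + 2 - A^4 + A^8 - A^12, w = -4]
why: comparing 3 Jones polynomials yields 2 groups


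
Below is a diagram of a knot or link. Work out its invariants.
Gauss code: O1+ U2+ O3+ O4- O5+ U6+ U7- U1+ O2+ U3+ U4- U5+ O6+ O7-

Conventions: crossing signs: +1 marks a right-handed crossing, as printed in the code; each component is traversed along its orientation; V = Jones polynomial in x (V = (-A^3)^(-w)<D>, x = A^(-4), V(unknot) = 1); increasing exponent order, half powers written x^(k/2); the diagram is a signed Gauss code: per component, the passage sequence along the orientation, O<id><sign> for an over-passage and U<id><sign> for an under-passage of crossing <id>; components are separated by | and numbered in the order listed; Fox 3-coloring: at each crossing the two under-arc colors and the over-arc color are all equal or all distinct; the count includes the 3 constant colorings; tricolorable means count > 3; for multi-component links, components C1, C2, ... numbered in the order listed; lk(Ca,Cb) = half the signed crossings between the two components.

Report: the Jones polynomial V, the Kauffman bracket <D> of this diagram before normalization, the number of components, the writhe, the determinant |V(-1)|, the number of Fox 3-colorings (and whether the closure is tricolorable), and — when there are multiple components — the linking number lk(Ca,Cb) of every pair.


Jones polynomial: V(x) = x + x^3 - x^4
<D> = A^-7 - A^-3 - A^5; writhe +3
components 1, writhe +3 (7 crossings)
3-colorings: 9 of 3^7, det 3 — tricolorable
note: det 3 = |V(-1)|; divisible by 3, so tricolorable


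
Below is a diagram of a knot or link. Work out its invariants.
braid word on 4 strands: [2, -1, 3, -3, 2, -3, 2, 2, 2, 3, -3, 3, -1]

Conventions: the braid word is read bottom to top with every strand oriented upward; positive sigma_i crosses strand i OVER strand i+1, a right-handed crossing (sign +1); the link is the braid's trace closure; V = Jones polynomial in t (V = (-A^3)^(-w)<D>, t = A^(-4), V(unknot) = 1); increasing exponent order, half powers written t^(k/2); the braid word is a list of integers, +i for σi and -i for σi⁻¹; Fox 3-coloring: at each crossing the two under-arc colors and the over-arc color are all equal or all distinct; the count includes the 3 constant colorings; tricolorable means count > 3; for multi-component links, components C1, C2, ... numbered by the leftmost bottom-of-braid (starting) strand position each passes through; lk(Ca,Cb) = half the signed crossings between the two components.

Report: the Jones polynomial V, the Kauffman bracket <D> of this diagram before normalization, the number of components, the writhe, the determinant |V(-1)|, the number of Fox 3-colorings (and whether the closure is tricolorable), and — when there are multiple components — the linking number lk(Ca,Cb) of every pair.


V = t^-1 - 1 + 2t - 3t^2 + 3t^3 - 2t^4 + 2t^5 - t^6
<D> = A^-15 - 2A^-11 + 2A^-7 - 3A^-3 + 3A - 2A^5 + A^9 - A^13 (w = +3)
1 component over 13 crossings, w = +3
9 Fox colorings among 3^13, |V(-1)| = 15: tricolorable
why: V spans 7 powers of t: at least 7 crossings in any diagram


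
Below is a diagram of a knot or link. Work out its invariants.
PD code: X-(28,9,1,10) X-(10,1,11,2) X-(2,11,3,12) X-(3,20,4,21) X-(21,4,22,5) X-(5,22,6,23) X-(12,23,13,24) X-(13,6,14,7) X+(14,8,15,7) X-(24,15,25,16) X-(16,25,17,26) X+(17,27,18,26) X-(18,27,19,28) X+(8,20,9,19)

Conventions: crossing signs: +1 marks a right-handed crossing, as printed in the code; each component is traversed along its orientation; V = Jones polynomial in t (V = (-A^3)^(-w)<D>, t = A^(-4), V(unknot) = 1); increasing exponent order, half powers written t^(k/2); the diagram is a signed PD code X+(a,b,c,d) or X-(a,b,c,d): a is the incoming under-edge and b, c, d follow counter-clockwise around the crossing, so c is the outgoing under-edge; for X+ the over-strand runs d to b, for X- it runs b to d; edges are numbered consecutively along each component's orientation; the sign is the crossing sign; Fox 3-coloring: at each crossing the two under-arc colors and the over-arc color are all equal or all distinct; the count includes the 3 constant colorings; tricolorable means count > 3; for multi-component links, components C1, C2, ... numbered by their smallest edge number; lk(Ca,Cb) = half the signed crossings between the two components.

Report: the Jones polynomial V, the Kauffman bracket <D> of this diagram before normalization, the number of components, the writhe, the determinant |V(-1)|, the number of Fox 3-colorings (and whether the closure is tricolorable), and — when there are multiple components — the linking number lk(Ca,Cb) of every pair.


Jones polynomial: V(t) = -t^-12 + 3t^-11 - 5t^-10 + 6t^-9 - 7t^-8 + 6t^-7 - 5t^-6 + 4t^-5 - t^-4 + t^-3
<D> = A^-12 - A^-8 + 4A^-4 - 5 + 6A^4 - 7A^8 + 6A^12 - 5A^16 + 3A^20 - A^24; writhe -8
components 1, writhe -8 (14 crossings)
3-colorings: 9 of 3^14, det 39 — tricolorable
note: w = -8 shifts under R1 moves; the (-A^3)^(8) factor cancels that in V


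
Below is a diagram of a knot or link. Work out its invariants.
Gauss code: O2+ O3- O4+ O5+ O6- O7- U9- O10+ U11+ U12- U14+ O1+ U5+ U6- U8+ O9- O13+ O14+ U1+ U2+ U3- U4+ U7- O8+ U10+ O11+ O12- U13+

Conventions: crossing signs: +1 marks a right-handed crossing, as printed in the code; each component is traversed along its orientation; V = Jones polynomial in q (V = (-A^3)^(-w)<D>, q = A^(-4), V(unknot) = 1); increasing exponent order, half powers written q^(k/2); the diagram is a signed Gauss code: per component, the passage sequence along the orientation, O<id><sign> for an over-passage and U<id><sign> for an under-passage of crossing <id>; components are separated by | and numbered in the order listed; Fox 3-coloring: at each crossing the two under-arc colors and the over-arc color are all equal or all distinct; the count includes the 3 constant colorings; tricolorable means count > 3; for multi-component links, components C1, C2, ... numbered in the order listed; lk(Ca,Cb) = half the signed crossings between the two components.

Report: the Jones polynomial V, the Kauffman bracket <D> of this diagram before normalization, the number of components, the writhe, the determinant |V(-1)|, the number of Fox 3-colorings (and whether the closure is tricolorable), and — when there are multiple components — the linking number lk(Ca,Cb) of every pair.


V = q + q^3 - q^4
<D> = -A^-4 + 1 + A^8 (w = +4)
1 component over 14 crossings, w = +4
9 Fox colorings among 3^14, |V(-1)| = 3: tricolorable
why: V spans 3 powers of q: at least 3 crossings in any diagram


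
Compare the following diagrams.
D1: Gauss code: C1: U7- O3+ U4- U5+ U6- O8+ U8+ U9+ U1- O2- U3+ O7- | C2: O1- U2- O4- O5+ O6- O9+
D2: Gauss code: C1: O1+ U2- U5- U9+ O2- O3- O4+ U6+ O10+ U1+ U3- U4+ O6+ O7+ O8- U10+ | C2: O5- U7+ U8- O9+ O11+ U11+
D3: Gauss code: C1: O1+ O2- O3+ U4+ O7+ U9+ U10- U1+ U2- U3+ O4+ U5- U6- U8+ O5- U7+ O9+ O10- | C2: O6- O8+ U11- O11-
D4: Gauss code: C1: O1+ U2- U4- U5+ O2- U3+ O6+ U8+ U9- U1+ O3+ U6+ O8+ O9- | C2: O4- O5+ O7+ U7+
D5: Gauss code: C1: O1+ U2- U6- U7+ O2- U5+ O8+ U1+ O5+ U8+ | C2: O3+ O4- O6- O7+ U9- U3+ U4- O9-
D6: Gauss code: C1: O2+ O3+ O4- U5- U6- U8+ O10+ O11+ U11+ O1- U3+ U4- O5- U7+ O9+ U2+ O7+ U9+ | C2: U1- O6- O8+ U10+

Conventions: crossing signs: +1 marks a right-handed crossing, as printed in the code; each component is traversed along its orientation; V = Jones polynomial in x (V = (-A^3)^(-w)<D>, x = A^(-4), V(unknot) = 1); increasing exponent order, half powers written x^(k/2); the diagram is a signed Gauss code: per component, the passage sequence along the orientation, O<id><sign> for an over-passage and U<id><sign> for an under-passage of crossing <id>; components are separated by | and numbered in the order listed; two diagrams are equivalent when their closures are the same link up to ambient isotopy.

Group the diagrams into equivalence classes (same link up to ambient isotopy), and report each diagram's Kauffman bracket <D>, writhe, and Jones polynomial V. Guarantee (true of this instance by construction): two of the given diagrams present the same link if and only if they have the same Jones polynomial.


equivalence classes: {D1} | {D2, D3, D4, D5, D6}
D1 (bracket A^-1 + A^7; 9 crossings at w = -1): V = -x^(-5/2) - x^(-1/2)
V(D2) = -x^(1/2) - x^(3/2) - x^(5/2) + x^(9/2)  [11 crossings, <D> = -A^-9 + A^-1 + A^3 + A^7, w = +3]
V(D3) = -x^(1/2) - x^(3/2) - x^(5/2) + x^(9/2)  (w +1, c 11, <D> = -A^-15 + A^-7 + A^-3 + A)
D4 (bracket -A^-9 + A^-1 + A^3 + A^7; 9 crossings at w = +3): V = -x^(1/2) - x^(3/2) - x^(5/2) + x^(9/2)
V(D5) = -x^(1/2) - x^(3/2) - x^(5/2) + x^(9/2)  [9 crossings, <D> = -A^-15 + A^-7 + A^-3 + A, w = +1]
D6 (bracket -A^-9 + A^-1 + A^3 + A^7; 11 crossings at w = +3): V = -x^(1/2) - x^(3/2) - x^(5/2) + x^(9/2)
key observation: V(x) takes 2 values over 6 diagrams, fixing the grouping


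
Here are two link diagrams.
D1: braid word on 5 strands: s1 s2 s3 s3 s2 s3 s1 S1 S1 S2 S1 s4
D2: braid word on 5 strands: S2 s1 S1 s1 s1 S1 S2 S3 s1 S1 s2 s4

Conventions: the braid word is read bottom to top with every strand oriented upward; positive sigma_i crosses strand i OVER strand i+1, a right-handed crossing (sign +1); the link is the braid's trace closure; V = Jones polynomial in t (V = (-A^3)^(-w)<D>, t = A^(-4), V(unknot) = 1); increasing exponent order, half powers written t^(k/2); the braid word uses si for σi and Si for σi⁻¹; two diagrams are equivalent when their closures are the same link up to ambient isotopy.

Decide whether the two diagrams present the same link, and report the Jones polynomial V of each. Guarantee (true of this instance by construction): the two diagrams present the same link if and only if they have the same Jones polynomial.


equivalent: no
V(D1) = t + t^3 - t^4  (w +4, c 12, <D> = -A^-4 + 1 + A^8)
V(D2) = 1  [12 crossings, <D> = 1, w = 0]
key observation: 2 classes among 2 diagrams; unequal V(t) rules out equality


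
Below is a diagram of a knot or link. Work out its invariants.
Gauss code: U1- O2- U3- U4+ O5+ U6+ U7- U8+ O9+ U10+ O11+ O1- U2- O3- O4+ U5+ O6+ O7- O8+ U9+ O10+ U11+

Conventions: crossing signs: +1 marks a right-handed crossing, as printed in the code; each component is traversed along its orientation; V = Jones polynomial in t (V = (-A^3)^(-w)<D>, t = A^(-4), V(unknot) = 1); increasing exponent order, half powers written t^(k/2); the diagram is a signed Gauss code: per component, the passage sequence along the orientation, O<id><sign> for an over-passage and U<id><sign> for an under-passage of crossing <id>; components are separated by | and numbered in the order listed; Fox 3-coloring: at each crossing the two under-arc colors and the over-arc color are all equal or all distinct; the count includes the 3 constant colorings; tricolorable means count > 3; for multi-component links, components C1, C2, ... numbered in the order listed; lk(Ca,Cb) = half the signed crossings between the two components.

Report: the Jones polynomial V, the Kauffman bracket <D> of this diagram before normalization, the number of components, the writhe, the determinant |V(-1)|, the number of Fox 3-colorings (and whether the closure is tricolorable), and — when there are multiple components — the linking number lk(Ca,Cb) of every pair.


Jones polynomial: V(t) = t + t^3 - t^4
<D> = A^-7 - A^-3 - A^5; writhe +3
components 1, writhe +3 (11 crossings)
3-colorings: 9 of 3^11, det 3 — tricolorable
note: w = +3 shifts under R1 moves; the (-A^3)^(-3) factor cancels that in V


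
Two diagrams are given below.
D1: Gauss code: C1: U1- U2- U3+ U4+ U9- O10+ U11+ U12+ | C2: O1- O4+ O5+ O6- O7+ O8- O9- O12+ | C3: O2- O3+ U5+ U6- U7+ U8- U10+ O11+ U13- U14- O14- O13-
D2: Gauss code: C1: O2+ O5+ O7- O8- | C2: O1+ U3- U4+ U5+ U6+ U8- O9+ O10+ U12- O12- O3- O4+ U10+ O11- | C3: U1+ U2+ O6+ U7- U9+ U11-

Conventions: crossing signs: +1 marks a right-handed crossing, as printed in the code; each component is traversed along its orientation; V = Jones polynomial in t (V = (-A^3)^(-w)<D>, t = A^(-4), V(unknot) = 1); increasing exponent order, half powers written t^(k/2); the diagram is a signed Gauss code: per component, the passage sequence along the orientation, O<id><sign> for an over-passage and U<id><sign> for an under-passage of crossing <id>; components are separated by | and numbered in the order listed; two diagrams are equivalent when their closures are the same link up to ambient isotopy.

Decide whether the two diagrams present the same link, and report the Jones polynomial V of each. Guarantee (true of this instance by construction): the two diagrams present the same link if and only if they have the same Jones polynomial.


equivalent: yes
V(D1) = 1 + t + t^2 + t^3  (w 0, c 14, <D> = A^-12 + A^-8 + A^-4 + 1)
D2 (bracket A^-6 + A^-2 + A^2 + A^6; 12 crossings at w = +2): V = 1 + t + t^2 + t^3
why: from 14 to 12 crossings by R-moves: one link, two diagrams


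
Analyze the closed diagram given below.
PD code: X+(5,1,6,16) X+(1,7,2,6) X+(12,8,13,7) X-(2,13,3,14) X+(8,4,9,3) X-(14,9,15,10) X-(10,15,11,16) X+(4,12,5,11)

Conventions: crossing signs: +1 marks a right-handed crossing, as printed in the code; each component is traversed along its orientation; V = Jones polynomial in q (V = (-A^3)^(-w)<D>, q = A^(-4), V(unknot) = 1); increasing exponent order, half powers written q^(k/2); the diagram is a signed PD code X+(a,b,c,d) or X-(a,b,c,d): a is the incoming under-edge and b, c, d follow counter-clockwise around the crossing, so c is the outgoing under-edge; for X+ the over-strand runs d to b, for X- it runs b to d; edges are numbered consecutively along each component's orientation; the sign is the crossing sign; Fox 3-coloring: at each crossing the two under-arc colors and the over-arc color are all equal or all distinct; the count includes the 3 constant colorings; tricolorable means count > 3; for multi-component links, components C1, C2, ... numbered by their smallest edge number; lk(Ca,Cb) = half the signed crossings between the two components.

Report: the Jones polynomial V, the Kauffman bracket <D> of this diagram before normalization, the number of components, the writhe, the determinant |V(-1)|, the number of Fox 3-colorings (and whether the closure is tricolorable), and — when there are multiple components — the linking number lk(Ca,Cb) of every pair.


V = -q^-1 + 2 - q + 2q^2 - q^3 + q^4 - q^5
<D> = -A^-14 + A^-10 - A^-6 + 2A^-2 - A^2 + 2A^6 - A^10 (w = +2)
1 component over 8 crossings, w = +2
9 Fox colorings among 3^8, |V(-1)| = 9: tricolorable
why: w = +2 shifts under R1 moves; the (-A^3)^(-2) factor cancels that in V


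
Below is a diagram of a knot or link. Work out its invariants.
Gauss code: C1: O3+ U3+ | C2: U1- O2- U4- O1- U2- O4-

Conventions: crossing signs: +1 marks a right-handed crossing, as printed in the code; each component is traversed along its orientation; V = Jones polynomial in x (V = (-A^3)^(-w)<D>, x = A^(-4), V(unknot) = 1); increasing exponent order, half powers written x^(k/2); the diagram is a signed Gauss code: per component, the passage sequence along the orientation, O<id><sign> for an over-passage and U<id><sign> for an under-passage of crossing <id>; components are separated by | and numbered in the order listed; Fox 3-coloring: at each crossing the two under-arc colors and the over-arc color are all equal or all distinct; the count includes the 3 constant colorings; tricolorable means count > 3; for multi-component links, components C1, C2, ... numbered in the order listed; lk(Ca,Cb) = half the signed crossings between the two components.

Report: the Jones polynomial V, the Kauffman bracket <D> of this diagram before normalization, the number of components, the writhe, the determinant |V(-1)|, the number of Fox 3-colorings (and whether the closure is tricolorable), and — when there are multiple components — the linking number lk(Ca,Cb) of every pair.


V(x) = x^(-9/2) - x^(-5/2) - x^(-3/2) - x^(-1/2)
bracket: -A^-4 - 1 - A^4 + A^12, w = -2
2 components, writhe -2, over 4 crossings
lk(C1,C2) = 0
det 0, colorings 27 of 3^4 — tricolorable
observation: det 0 = |V(-1)|; divisible by 3, so tricolorable


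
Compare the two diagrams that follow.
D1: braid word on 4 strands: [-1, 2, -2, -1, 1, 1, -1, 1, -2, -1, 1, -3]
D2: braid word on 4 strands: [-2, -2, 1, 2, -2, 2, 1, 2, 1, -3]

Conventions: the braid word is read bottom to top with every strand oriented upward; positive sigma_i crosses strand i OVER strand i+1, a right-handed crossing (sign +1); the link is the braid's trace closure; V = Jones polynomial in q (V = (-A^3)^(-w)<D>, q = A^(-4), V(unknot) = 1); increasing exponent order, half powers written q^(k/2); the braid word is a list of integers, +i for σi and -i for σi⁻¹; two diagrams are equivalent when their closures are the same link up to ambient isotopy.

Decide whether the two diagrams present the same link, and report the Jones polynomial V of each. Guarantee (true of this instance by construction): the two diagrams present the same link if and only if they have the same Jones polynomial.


equivalent: no
D1 (bracket -A^-8 - A^-4; 12 crossings at w = -2): V = -q^(-1/2) - q^(1/2)
D2 (bracket -A^-12 - A^-4 + 1 - A^4; 10 crossings at w = +2): V = -q^(1/2) + q^(3/2) - q^(5/2) - q^(9/2)
key observation: 2 values of V(q) split the 2 diagrams


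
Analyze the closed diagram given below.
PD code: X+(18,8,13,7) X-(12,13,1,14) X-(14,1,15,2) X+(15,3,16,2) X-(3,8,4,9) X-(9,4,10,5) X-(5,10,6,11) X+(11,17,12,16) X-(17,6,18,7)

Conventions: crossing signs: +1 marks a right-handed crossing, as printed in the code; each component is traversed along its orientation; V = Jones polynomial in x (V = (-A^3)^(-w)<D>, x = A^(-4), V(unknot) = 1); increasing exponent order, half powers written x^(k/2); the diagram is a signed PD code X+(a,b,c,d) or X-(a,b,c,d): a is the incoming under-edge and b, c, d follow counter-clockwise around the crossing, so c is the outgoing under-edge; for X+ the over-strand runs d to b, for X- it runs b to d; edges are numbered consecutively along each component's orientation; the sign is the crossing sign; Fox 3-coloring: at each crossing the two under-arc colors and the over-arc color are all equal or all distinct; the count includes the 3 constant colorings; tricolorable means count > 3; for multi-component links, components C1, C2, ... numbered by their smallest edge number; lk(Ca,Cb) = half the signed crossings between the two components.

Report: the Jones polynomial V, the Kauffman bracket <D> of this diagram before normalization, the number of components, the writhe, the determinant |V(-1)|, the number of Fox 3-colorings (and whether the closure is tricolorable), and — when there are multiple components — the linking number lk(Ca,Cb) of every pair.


V(x) = x^(-9/2) - x^(-5/2) - x^(-3/2) - x^(-1/2)
bracket: A^-7 + A^-3 + A - A^9, w = -3
2 components, writhe -3, over 9 crossings
lk(C1,C2) = 0
det 0, colorings 27 of 3^9 — tricolorable
observation: |V(-1)| = 0: so tricolorable, since 3 divides 0


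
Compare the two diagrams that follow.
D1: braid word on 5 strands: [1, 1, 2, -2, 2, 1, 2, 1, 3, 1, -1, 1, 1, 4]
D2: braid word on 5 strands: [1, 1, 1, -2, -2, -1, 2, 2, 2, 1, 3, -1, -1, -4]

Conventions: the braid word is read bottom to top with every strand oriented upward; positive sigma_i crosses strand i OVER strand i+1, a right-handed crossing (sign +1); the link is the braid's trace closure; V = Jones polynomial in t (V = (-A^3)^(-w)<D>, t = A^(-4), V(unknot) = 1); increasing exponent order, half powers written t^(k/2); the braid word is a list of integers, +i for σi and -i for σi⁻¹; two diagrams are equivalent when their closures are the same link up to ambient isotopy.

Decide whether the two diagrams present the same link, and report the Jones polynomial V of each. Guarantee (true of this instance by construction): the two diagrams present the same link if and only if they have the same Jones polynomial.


same link: no
V(D1) = t^3 + t^5 - t^6 + t^7 - t^8 + t^9 - t^10  [14 crossings, <D> = -A^-10 + A^-6 - A^-2 + A^2 - A^6 + A^10 + A^18, w = +10]
V(D2) = t^-1 - 1 + 2t - 2t^2 + 2t^3 - 2t^4 + t^5  [14 crossings, <D> = A^-14 - 2A^-10 + 2A^-6 - 2A^-2 + 2A^2 - A^6 + A^10, w = +2]
insight: V(t) takes 2 values over 2 diagrams, fixing the grouping


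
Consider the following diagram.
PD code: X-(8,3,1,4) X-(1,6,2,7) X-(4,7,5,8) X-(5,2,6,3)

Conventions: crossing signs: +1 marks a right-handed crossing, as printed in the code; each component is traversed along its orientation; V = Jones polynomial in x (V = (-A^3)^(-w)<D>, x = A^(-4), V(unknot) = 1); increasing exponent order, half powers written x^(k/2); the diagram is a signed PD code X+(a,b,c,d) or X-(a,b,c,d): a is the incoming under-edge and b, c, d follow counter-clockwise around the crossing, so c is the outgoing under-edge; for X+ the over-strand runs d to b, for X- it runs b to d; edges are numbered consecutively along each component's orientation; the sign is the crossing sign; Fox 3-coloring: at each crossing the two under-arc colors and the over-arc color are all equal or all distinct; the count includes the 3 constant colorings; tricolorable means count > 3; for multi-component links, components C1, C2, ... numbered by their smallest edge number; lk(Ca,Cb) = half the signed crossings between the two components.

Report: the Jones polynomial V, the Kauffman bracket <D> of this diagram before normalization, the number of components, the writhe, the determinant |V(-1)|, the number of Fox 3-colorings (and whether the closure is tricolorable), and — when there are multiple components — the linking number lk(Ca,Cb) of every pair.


V(x) = -x^-4 + x^-3 + x^-1
bracket: A^-8 + 1 - A^4, w = -4
1 component, writhe -4, over 4 crossings
det 3, colorings 9 of 3^4 — tricolorable
observation: det 3 = |V(-1)|; divisible by 3, so tricolorable


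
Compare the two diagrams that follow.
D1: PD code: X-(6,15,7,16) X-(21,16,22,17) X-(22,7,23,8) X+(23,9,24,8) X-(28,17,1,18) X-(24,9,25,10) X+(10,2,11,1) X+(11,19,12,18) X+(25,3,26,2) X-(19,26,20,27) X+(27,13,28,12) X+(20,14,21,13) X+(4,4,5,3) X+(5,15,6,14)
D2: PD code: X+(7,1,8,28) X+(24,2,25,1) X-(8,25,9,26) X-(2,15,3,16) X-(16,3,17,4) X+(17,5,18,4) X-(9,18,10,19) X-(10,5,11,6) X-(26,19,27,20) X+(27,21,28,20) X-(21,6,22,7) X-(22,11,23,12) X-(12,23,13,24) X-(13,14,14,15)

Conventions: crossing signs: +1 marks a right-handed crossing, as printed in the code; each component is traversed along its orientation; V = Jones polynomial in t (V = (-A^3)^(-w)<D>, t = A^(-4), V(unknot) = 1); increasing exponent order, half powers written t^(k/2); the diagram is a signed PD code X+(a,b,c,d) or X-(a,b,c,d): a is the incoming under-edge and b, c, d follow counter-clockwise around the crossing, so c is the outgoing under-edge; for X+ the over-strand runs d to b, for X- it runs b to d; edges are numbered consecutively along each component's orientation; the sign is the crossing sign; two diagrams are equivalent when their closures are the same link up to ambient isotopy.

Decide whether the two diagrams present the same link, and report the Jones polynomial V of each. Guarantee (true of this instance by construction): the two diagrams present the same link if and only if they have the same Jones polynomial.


equivalent: no
V(D1) = 1  (w +2, c 14, <D> = A^6)
V(D2) = -t^-7 + t^-6 - t^-5 + t^-4 + t^-2  [14 crossings, <D> = A^-10 + A^-2 - A^2 + A^6 - A^10, w = -6]
key observation: V(t) takes 2 values over 2 diagrams, fixing the grouping


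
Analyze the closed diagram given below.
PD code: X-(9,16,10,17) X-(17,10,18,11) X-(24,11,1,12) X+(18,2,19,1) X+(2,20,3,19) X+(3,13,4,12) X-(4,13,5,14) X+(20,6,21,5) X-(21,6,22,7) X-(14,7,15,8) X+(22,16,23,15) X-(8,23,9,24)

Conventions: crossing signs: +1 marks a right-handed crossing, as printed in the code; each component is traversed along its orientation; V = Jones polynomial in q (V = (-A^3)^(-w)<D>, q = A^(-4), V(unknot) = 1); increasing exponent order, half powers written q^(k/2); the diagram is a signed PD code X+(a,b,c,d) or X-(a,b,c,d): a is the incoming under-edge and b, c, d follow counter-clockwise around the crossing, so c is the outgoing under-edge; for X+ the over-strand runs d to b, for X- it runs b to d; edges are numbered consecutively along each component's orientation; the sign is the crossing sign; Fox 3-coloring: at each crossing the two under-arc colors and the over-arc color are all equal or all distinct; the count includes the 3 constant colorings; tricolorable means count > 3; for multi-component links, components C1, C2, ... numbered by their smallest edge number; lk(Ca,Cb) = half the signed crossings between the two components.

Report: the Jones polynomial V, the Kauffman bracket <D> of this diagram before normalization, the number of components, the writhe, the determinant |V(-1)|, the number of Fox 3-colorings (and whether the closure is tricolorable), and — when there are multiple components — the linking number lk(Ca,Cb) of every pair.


Jones polynomial: V(q) = -q^-5 + q^-4 - q^-3 + 2q^-2 - q^-1 + 2 - q
<D> = -A^-10 + 2A^-6 - A^-2 + 2A^2 - A^6 + A^10 - A^14; writhe -2
components 1, writhe -2 (12 crossings)
3-colorings: 9 of 3^12, det 9 — tricolorable
note: w = -2 shifts under R1 moves; the (-A^3)^(2) factor cancels that in V


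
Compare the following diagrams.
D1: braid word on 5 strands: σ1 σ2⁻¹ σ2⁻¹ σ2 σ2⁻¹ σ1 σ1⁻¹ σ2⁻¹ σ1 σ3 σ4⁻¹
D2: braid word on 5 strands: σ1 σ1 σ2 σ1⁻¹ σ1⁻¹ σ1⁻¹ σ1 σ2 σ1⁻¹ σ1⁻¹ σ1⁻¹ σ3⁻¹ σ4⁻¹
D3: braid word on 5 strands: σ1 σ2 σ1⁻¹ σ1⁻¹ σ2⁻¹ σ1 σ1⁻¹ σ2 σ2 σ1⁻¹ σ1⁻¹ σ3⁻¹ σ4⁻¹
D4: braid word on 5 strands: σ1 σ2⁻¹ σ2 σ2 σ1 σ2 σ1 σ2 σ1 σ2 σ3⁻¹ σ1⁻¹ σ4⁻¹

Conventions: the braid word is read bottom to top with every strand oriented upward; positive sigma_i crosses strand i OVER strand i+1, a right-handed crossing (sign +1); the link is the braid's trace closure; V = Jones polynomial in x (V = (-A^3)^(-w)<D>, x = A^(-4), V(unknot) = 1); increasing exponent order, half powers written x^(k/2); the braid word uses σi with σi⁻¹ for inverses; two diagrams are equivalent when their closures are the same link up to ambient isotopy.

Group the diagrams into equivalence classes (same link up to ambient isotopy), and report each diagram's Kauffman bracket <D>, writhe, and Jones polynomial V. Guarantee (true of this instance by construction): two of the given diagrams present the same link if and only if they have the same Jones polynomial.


classes: {D1} | {D2, D3} | {D4}
V(D1) = x^(-7/2) - x^(-5/2) + x^(-3/2) - 2x^(-1/2) - x^(3/2)  [11 crossings, <D> = A^-9 + 2A^-1 - A^3 + A^7 - A^11, w = -1]
D2 (bracket A^-15 - A^-11 + 2A^-7 - A^-3 + 2A - A^5; 13 crossings at w = -3): V = x^(-7/2) - 2x^(-5/2) + x^(-3/2) - 2x^(-1/2) + x^(1/2) - x^(3/2)
D3 (bracket A^-15 - A^-11 + 2A^-7 - A^-3 + 2A - A^5; 13 crossings at w = -3): V = x^(-7/2) - 2x^(-5/2) + x^(-3/2) - 2x^(-1/2) + x^(1/2) - x^(3/2)
V(D4) = -x^(5/2) - x^(9/2) - x^(13/2) + x^(15/2)  (w +5, c 13, <D> = -A^-15 + A^-11 + A^-3 + A^5)
note: comparing 4 Jones polynomials yields 3 groups


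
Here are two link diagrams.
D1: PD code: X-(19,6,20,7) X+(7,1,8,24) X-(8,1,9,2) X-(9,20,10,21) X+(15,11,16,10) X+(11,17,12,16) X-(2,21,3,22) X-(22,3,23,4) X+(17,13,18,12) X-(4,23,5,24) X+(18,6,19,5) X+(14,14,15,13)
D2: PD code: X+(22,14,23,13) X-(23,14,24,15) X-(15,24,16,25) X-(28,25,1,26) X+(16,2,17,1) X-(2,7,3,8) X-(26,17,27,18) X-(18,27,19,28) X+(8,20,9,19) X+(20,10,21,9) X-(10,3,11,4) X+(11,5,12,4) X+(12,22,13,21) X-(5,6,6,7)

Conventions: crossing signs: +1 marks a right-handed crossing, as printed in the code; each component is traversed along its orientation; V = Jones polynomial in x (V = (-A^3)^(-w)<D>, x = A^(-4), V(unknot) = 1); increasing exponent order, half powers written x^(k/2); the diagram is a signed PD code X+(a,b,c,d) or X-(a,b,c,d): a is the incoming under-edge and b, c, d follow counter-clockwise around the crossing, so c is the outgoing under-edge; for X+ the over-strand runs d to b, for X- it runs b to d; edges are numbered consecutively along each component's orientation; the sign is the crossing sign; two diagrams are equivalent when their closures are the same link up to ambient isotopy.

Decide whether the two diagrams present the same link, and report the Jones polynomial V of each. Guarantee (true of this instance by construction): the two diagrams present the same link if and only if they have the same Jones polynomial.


same link: no
V(D1) = -x^-3 + x^-2 - x^-1 + 3 - x + x^2 - x^3  [12 crossings, <D> = -A^-12 + A^-8 - A^-4 + 3 - A^4 + A^8 - A^12, w = 0]
V(D2) = -x^-3 + 2x^-2 - 2x^-1 + 3 - 2x + 2x^2 - x^3  (w -2, c 14, <D> = -A^-18 + 2A^-14 - 2A^-10 + 3A^-6 - 2A^-2 + 2A^2 - A^6)
note: 2 values of V(x) split the 2 diagrams


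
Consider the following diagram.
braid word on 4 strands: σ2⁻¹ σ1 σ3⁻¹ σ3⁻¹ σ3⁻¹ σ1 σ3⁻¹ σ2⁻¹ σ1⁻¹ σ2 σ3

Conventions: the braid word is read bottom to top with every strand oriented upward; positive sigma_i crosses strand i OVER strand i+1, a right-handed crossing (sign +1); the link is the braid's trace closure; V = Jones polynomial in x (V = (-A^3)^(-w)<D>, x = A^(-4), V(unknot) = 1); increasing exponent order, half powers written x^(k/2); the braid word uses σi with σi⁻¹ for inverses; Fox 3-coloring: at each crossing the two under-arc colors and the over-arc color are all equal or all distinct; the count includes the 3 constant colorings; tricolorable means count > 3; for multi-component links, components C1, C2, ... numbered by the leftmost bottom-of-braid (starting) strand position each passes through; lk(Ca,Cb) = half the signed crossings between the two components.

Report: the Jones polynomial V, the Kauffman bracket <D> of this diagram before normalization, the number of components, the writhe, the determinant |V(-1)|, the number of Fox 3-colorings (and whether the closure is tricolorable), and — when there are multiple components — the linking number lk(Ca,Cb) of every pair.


V = x^-5 - 2x^-4 + 2x^-3 - 2x^-2 + 2x^-1 - 1 + x
<D> = -A^-13 + A^-9 - 2A^-5 + 2A^-1 - 2A^3 + 2A^7 - A^11 (w = -3)
1 component over 11 crossings, w = -3
3 Fox colorings among 3^11, |V(-1)| = 11: not tricolorable
why: w = -3 (over 11 crossings) is diagram-only; (-A^3)^(3) removes it from V


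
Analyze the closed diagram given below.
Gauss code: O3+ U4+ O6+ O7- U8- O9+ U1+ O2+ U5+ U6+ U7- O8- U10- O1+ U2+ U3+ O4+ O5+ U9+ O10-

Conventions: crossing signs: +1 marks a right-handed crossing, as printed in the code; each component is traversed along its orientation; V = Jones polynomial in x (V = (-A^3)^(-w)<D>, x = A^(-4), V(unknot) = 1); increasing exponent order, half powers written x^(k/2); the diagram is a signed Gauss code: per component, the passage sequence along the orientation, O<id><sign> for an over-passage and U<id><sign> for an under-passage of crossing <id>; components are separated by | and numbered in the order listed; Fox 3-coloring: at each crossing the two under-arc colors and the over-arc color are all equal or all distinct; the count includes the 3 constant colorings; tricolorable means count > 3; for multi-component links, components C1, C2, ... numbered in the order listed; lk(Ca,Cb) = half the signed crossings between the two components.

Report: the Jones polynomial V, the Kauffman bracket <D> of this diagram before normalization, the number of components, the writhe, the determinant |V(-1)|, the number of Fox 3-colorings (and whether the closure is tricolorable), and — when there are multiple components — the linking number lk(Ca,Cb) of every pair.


V(x) = 2x - 2x^2 + 3x^3 - 3x^4 + 2x^5 - 2x^6 + x^7
bracket: A^-16 - 2A^-12 + 2A^-8 - 3A^-4 + 3 - 2A^4 + 2A^8, w = +4
1 component, writhe +4, over 10 crossings
det 15, colorings 9 of 3^10 — tricolorable
observation: w = +4 shifts under R1 moves; the (-A^3)^(-4) factor cancels that in V


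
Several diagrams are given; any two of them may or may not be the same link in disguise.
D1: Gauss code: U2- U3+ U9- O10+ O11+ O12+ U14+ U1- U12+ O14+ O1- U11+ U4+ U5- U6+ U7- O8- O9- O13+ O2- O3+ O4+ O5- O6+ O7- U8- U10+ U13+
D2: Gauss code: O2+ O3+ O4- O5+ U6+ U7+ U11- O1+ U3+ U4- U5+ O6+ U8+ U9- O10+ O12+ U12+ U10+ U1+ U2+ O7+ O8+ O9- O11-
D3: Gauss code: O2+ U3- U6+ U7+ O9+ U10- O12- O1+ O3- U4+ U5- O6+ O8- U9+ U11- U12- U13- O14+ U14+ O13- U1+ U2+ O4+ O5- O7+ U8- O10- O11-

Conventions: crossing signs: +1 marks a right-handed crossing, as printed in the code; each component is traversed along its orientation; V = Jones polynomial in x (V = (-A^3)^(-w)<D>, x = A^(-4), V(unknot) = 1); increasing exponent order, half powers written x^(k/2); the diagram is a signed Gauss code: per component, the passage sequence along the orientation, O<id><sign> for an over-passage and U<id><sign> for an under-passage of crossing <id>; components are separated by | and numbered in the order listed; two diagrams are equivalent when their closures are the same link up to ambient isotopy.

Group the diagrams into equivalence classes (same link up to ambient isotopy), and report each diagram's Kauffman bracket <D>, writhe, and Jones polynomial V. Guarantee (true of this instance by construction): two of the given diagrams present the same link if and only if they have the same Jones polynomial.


equivalence classes: {D1} | {D2} | {D3}
D1 (bracket A^6; 14 crossings at w = +2): V = 1
V(D2) = x + x^3 - x^4  (w +6, c 12, <D> = -A^2 + A^6 + A^14)
D3 (bracket A^-8 - A^-4 + 1 - A^4 + A^8; 14 crossings at w = 0): V = x^-2 - x^-1 + 1 - x + x^2
key observation: comparing 3 Jones polynomials yields 3 groups


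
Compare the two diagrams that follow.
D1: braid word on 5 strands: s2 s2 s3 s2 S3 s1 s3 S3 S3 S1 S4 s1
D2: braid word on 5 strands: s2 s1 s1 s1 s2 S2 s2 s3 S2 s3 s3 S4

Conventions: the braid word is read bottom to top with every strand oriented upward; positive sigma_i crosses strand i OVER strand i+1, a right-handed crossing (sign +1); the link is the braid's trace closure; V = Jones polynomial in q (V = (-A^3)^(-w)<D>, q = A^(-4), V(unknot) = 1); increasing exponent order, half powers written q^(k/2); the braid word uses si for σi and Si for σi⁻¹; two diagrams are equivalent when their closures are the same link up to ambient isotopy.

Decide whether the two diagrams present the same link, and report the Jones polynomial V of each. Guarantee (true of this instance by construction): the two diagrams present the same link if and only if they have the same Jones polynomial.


equivalent: no
D1 (bracket A^6; 12 crossings at w = +2): V = 1
V(D2) = q^2 - q^3 + 3q^4 - 3q^5 + 4q^6 - 4q^7 + 2q^8 - 2q^9 + q^10  [12 crossings, <D> = A^-22 - 2A^-18 + 2A^-14 - 4A^-10 + 4A^-6 - 3A^-2 + 3A^2 - A^6 + A^10, w = +6]
observation: comparing 2 Jones polynomials yields 2 groups


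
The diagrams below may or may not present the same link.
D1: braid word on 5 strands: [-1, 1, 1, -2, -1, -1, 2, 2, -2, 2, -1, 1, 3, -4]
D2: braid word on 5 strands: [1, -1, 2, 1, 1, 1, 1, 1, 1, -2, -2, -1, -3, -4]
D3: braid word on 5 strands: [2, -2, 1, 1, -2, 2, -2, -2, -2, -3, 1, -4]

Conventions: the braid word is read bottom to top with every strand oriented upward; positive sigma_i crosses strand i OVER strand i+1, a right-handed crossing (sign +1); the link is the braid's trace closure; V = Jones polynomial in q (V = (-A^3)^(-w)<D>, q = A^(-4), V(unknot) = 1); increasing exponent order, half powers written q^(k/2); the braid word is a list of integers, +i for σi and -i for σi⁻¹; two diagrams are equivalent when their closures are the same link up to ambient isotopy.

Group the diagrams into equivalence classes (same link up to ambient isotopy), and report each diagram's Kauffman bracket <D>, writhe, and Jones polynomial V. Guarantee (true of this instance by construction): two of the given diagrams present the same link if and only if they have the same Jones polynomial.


grouping into links: {D1} | {D2} | {D3}
V(D1) = q^-2 - q^-1 + 1 - q + q^2  (w 0, c 14, <D> = A^-8 - A^-4 + 1 - A^4 + A^8)
V(D2) = 1 - q + 2q^2 - 2q^3 + 3q^4 - 3q^5 + 2q^6 - 2q^7 + q^8  [14 crossings, <D> = A^-26 - 2A^-22 + 2A^-18 - 3A^-14 + 3A^-10 - 2A^-6 + 2A^-2 - A^2 + A^6, w = +2]
V(D3) = -q^-3 + q^-2 - q^-1 + 3 - q + q^2 - q^3  [12 crossings, <D> = -A^-18 + A^-14 - A^-10 + 3A^-6 - A^-2 + A^2 - A^6, w = -2]
why: 3 values of V(q) split the 3 diagrams
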